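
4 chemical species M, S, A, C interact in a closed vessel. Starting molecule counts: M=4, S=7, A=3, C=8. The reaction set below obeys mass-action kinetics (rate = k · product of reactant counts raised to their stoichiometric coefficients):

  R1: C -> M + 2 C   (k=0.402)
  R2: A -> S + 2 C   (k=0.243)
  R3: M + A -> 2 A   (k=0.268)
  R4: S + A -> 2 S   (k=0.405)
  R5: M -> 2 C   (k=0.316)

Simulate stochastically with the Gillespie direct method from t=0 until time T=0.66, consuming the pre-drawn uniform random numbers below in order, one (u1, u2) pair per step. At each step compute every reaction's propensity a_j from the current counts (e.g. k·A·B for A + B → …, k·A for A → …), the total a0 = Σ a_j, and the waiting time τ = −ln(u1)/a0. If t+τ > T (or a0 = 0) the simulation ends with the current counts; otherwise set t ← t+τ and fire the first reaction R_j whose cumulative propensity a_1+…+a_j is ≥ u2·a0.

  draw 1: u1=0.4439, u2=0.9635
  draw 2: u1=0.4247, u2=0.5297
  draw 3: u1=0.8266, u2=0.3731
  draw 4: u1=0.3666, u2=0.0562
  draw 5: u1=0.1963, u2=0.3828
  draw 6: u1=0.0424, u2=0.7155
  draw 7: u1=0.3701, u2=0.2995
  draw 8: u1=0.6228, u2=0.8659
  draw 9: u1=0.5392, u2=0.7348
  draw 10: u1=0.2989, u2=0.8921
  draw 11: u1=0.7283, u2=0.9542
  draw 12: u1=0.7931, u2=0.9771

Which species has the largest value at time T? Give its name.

t=0.000: M=4 S=7 A=3 C=8
Draw 1: a1=3.216, a2=0.729, a3=3.216, a4=8.505, a5=1.264, a0=16.930; τ=−ln(0.4439)/16.930=0.048 → t=0.048; u2·a0=0.9635·16.930=16.312; a1+…+a4=15.666 < 16.312 ≤ a1+…+a5=16.930 → R5 fires; M=3 S=7 A=3 C=10
Draw 2: a1=4.020, a2=0.729, a3=2.412, a4=8.505, a5=0.948, a0=16.614; τ=−ln(0.4247)/16.614=0.052 → t=0.100; u2·a0=0.5297·16.614=8.800; a1+…+a3=7.161 < 8.800 ≤ a1+…+a4=15.666 → R4 fires; M=3 S=8 A=2 C=10
Draw 3: a1=4.020, a2=0.486, a3=1.608, a4=6.480, a5=0.948, a0=13.542; τ=−ln(0.8266)/13.542=0.014 → t=0.114; u2·a0=0.3731·13.542=5.053; a1+a2=4.506 < 5.053 ≤ a1+…+a3=6.114 → R3 fires; M=2 S=8 A=3 C=10
Draw 4: a1=4.020, a2=0.729, a3=1.608, a4=9.720, a5=0.632, a0=16.709; τ=−ln(0.3666)/16.709=0.060 → t=0.174; u2·a0=0.0562·16.709=0.939 ≤ a1=4.020 → R1 fires; M=3 S=8 A=3 C=11
Draw 5: a1=4.422, a2=0.729, a3=2.412, a4=9.720, a5=0.948, a0=18.231; τ=−ln(0.1963)/18.231=0.089 → t=0.263; u2·a0=0.3828·18.231=6.979; a1+a2=5.151 < 6.979 ≤ a1+…+a3=7.563 → R3 fires; M=2 S=8 A=4 C=11
Draw 6: a1=4.422, a2=0.972, a3=2.144, a4=12.960, a5=0.632, a0=21.130; τ=−ln(0.0424)/21.130=0.150 → t=0.413; u2·a0=0.7155·21.130=15.119; a1+…+a3=7.538 < 15.119 ≤ a1+…+a4=20.498 → R4 fires; M=2 S=9 A=3 C=11
Draw 7: a1=4.422, a2=0.729, a3=1.608, a4=10.935, a5=0.632, a0=18.326; τ=−ln(0.3701)/18.326=0.054 → t=0.467; u2·a0=0.2995·18.326=5.489; a1+a2=5.151 < 5.489 ≤ a1+…+a3=6.759 → R3 fires; M=1 S=9 A=4 C=11
Draw 8: a1=4.422, a2=0.972, a3=1.072, a4=14.580, a5=0.316, a0=21.362; τ=−ln(0.6228)/21.362=0.022 → t=0.489; u2·a0=0.8659·21.362=18.497; a1+…+a3=6.466 < 18.497 ≤ a1+…+a4=21.046 → R4 fires; M=1 S=10 A=3 C=11
Draw 9: a1=4.422, a2=0.729, a3=0.804, a4=12.150, a5=0.316, a0=18.421; τ=−ln(0.5392)/18.421=0.034 → t=0.522; u2·a0=0.7348·18.421=13.536; a1+…+a3=5.955 < 13.536 ≤ a1+…+a4=18.105 → R4 fires; M=1 S=11 A=2 C=11
Draw 10: a1=4.422, a2=0.486, a3=0.536, a4=8.910, a5=0.316, a0=14.670; τ=−ln(0.2989)/14.670=0.082 → t=0.605; u2·a0=0.8921·14.670=13.087; a1+…+a3=5.444 < 13.087 ≤ a1+…+a4=14.354 → R4 fires; M=1 S=12 A=1 C=11
Draw 11: a1=4.422, a2=0.243, a3=0.268, a4=4.860, a5=0.316, a0=10.109; τ=−ln(0.7283)/10.109=0.031 → t=0.636; u2·a0=0.9542·10.109=9.646; a1+…+a3=4.933 < 9.646 ≤ a1+…+a4=9.793 → R4 fires; M=1 S=13 A=0 C=11
Draw 12: a1=4.422, a2=0.000, a3=0.000, a4=0.000, a5=0.316, a0=4.738; τ=−ln(0.7931)/4.738=0.049 → t=0.685 > T=0.66: stop.
At T=0.66: M=1 S=13 A=0 C=11; the largest is S.

Dominant species at T: S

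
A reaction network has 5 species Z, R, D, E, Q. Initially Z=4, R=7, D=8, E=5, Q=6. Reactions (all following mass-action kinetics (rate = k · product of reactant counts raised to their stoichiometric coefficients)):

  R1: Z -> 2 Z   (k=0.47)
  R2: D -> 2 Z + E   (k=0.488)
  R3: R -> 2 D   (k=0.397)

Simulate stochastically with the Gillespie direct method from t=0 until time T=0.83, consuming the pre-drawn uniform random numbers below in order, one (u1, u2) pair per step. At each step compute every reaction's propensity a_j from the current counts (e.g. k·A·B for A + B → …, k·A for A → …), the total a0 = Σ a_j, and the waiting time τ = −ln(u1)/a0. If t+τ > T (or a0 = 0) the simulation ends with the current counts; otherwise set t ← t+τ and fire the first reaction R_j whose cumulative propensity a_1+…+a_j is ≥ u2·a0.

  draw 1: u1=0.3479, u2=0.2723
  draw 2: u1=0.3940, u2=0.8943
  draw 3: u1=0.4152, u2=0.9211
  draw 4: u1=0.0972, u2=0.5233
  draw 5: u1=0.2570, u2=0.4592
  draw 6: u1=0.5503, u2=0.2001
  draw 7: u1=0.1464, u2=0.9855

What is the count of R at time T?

R at T = 5

t=0.000: Z=4 R=7 D=8 E=5 Q=6
Draw 1: a1=1.880, a2=3.904, a3=2.779, a0=8.563; τ=−ln(0.3479)/8.563=0.123 → t=0.123; u2·a0=0.2723·8.563=2.332; a1=1.880 < 2.332 ≤ a1+a2=5.784 → R2 fires; Z=6 R=7 D=7 E=6 Q=6
Draw 2: a1=2.820, a2=3.416, a3=2.779, a0=9.015; τ=−ln(0.3940)/9.015=0.103 → t=0.227; u2·a0=0.8943·9.015=8.062; a1+a2=6.236 < 8.062 ≤ a1+…+a3=9.015 → R3 fires; Z=6 R=6 D=9 E=6 Q=6
Draw 3: a1=2.820, a2=4.392, a3=2.382, a0=9.594; τ=−ln(0.4152)/9.594=0.092 → t=0.318; u2·a0=0.9211·9.594=8.837; a1+a2=7.212 < 8.837 ≤ a1+…+a3=9.594 → R3 fires; Z=6 R=5 D=11 E=6 Q=6
Draw 4: a1=2.820, a2=5.368, a3=1.985, a0=10.173; τ=−ln(0.0972)/10.173=0.229 → t=0.547; u2·a0=0.5233·10.173=5.324; a1=2.820 < 5.324 ≤ a1+a2=8.188 → R2 fires; Z=8 R=5 D=10 E=7 Q=6
Draw 5: a1=3.760, a2=4.880, a3=1.985, a0=10.625; τ=−ln(0.2570)/10.625=0.128 → t=0.675; u2·a0=0.4592·10.625=4.879; a1=3.760 < 4.879 ≤ a1+a2=8.640 → R2 fires; Z=10 R=5 D=9 E=8 Q=6
Draw 6: a1=4.700, a2=4.392, a3=1.985, a0=11.077; τ=−ln(0.5503)/11.077=0.054 → t=0.729; u2·a0=0.2001·11.077=2.217 ≤ a1=4.700 → R1 fires; Z=11 R=5 D=9 E=8 Q=6
Draw 7: a1=5.170, a2=4.392, a3=1.985, a0=11.547; τ=−ln(0.1464)/11.547=0.166 → t=0.896 > T=0.83: stop.
Read off R at T=0.83: 5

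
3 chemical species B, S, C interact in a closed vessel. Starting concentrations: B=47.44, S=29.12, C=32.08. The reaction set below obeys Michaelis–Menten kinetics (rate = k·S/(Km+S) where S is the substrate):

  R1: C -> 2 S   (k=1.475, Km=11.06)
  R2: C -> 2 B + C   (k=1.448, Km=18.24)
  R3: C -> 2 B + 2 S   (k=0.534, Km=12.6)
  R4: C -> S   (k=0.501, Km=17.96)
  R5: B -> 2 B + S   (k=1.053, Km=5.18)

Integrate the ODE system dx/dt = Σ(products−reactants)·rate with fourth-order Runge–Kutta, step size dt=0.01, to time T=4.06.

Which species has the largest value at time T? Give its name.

RK4 with dt=0.01: 406 steps to T=4.06. Trajectory (selected grid times):
t=0.00: B=47.44 S=29.12 C=32.08
t=0.45: B=49.04 S=31.02 C=31.27
t=0.90: B=50.63 S=32.91 C=30.47
t=1.35: B=52.21 S=34.79 C=29.67
t=1.80: B=53.78 S=36.66 C=28.89
t=2.26: B=55.37 S=38.56 C=28.08
t=2.71: B=56.92 S=40.41 C=27.31
t=3.16: B=58.46 S=42.25 C=26.54
t=3.61: B=59.99 S=44.08 C=25.78
t=4.06: B=61.51 S=45.89 C=25.02
At T=4.06: B=61.51 S=45.89 C=25.02; the largest is B.

Dominant species at T: B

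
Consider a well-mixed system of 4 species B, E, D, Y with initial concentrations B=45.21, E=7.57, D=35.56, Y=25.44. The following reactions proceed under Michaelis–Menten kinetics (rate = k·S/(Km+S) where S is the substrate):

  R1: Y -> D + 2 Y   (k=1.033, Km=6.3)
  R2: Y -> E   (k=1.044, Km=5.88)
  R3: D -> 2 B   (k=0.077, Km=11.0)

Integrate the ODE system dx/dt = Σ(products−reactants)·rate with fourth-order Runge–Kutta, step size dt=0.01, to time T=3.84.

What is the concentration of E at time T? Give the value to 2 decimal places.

E at T = 10.83

RK4 with dt=0.01: 384 steps to T=3.84. Trajectory (selected grid times):
t=0.00: B=45.21 E=7.57 D=35.56 Y=25.44
t=0.43: B=45.26 E=7.93 D=35.89 Y=25.43
t=0.85: B=45.31 E=8.29 D=36.21 Y=25.42
t=1.28: B=45.36 E=8.66 D=36.54 Y=25.41
t=1.71: B=45.41 E=9.02 D=36.87 Y=25.41
t=2.13: B=45.46 E=9.38 D=37.20 Y=25.40
t=2.56: B=45.51 E=9.74 D=37.53 Y=25.39
t=2.99: B=45.56 E=10.10 D=37.86 Y=25.38
t=3.41: B=45.61 E=10.46 D=38.18 Y=25.37
t=3.84: B=45.67 E=10.83 D=38.51 Y=25.36
Read off E at T=3.84: 10.83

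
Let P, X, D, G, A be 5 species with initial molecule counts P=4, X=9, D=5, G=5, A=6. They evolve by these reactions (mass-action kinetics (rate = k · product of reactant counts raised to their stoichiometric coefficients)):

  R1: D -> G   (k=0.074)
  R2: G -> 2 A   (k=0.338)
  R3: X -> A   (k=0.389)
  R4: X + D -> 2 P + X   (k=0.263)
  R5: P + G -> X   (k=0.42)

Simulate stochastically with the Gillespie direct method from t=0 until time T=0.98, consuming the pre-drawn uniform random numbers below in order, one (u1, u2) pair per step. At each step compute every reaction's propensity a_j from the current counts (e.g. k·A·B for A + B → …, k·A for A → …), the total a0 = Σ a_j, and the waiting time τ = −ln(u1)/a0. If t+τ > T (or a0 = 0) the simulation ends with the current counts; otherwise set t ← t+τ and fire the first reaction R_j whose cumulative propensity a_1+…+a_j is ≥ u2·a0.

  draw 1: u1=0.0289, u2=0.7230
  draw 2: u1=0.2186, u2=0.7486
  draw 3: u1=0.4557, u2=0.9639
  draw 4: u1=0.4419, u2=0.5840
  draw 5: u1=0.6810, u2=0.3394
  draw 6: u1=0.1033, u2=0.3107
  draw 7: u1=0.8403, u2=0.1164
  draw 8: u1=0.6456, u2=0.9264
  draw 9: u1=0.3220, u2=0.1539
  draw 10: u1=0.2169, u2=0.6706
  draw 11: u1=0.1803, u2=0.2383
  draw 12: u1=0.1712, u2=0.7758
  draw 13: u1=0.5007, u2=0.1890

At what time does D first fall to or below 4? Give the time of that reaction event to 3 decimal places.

t=0.000: P=4 X=9 D=5 G=5 A=6
Draw 1: a1=0.370, a2=1.690, a3=3.501, a4=11.835, a5=8.400, a0=25.796; τ=−ln(0.0289)/25.796=0.137 → t=0.137; u2·a0=0.7230·25.796=18.651; a1+…+a4=17.396 < 18.651 ≤ a1+…+a5=25.796 → R5 fires; P=3 X=10 D=5 G=4 A=6
Draw 2: a1=0.370, a2=1.352, a3=3.890, a4=13.150, a5=5.040, a0=23.802; τ=−ln(0.2186)/23.802=0.064 → t=0.201; u2·a0=0.7486·23.802=17.818; a1+…+a3=5.612 < 17.818 ≤ a1+…+a4=18.762 → R4 fires; P=5 X=10 D=4 G=4 A=6
Draw 3: a1=0.296, a2=1.352, a3=3.890, a4=10.520, a5=8.400, a0=24.458; τ=−ln(0.4557)/24.458=0.032 → t=0.233; u2·a0=0.9639·24.458=23.575; a1+…+a4=16.058 < 23.575 ≤ a1+…+a5=24.458 → R5 fires; P=4 X=11 D=4 G=3 A=6
Draw 4: a1=0.296, a2=1.014, a3=4.279, a4=11.572, a5=5.040, a0=22.201; τ=−ln(0.4419)/22.201=0.037 → t=0.270; u2·a0=0.5840·22.201=12.965; a1+…+a3=5.589 < 12.965 ≤ a1+…+a4=17.161 → R4 fires; P=6 X=11 D=3 G=3 A=6
Draw 5: a1=0.222, a2=1.014, a3=4.279, a4=8.679, a5=7.560, a0=21.754; τ=−ln(0.6810)/21.754=0.018 → t=0.288; u2·a0=0.3394·21.754=7.383; a1+…+a3=5.515 < 7.383 ≤ a1+…+a4=14.194 → R4 fires; P=8 X=11 D=2 G=3 A=6
Draw 6: a1=0.148, a2=1.014, a3=4.279, a4=5.786, a5=10.080, a0=21.307; τ=−ln(0.1033)/21.307=0.107 → t=0.394; u2·a0=0.3107·21.307=6.620; a1+…+a3=5.441 < 6.620 ≤ a1+…+a4=11.227 → R4 fires; P=10 X=11 D=1 G=3 A=6
Draw 7: a1=0.074, a2=1.014, a3=4.279, a4=2.893, a5=12.600, a0=20.860; τ=−ln(0.8403)/20.860=0.008 → t=0.403; u2·a0=0.1164·20.860=2.428; a1+a2=1.088 < 2.428 ≤ a1+…+a3=5.367 → R3 fires; P=10 X=10 D=1 G=3 A=7
Draw 8: a1=0.074, a2=1.014, a3=3.890, a4=2.630, a5=12.600, a0=20.208; τ=−ln(0.6456)/20.208=0.022 → t=0.424; u2·a0=0.9264·20.208=18.721; a1+…+a4=7.608 < 18.721 ≤ a1+…+a5=20.208 → R5 fires; P=9 X=11 D=1 G=2 A=7
Draw 9: a1=0.074, a2=0.676, a3=4.279, a4=2.893, a5=7.560, a0=15.482; τ=−ln(0.3220)/15.482=0.073 → t=0.498; u2·a0=0.1539·15.482=2.383; a1+a2=0.750 < 2.383 ≤ a1+…+a3=5.029 → R3 fires; P=9 X=10 D=1 G=2 A=8
Draw 10: a1=0.074, a2=0.676, a3=3.890, a4=2.630, a5=7.560, a0=14.830; τ=−ln(0.2169)/14.830=0.103 → t=0.601; u2·a0=0.6706·14.830=9.945; a1+…+a4=7.270 < 9.945 ≤ a1+…+a5=14.830 → R5 fires; P=8 X=11 D=1 G=1 A=8
Draw 11: a1=0.074, a2=0.338, a3=4.279, a4=2.893, a5=3.360, a0=10.944; τ=−ln(0.1803)/10.944=0.157 → t=0.757; u2·a0=0.2383·10.944=2.608; a1+a2=0.412 < 2.608 ≤ a1+…+a3=4.691 → R3 fires; P=8 X=10 D=1 G=1 A=9
Draw 12: a1=0.074, a2=0.338, a3=3.890, a4=2.630, a5=3.360, a0=10.292; τ=−ln(0.1712)/10.292=0.171 → t=0.929; u2·a0=0.7758·10.292=7.985; a1+…+a4=6.932 < 7.985 ≤ a1+…+a5=10.292 → R5 fires; P=7 X=11 D=1 G=0 A=9
Draw 13: a1=0.074, a2=0.000, a3=4.279, a4=2.893, a5=0.000, a0=7.246; τ=−ln(0.5007)/7.246=0.095 → t=1.024 > T=0.98: stop.
D first becomes ≤ 4 when it reaches 4 at the event at t=0.201.

Threshold first reached at t = 0.201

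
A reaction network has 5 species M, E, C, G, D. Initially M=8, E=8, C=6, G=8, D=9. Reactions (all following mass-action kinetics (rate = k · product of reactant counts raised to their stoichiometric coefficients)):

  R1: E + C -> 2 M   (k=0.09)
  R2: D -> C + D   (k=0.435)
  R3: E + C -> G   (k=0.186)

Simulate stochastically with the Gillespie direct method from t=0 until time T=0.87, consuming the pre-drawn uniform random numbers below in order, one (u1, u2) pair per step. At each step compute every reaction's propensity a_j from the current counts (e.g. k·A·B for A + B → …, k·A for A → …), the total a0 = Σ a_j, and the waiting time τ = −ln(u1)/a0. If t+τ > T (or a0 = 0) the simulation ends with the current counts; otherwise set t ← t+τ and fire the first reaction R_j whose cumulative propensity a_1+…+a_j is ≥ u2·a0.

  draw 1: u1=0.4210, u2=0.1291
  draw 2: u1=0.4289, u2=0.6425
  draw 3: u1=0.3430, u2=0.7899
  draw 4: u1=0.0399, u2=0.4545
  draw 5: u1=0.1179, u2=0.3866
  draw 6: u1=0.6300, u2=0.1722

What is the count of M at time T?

M at T = 10

t=0.000: M=8 E=8 C=6 G=8 D=9
Draw 1: a1=4.320, a2=3.915, a3=8.928, a0=17.163; τ=−ln(0.4210)/17.163=0.050 → t=0.050; u2·a0=0.1291·17.163=2.216 ≤ a1=4.320 → R1 fires; M=10 E=7 C=5 G=8 D=9
Draw 2: a1=3.150, a2=3.915, a3=6.510, a0=13.575; τ=−ln(0.4289)/13.575=0.062 → t=0.113; u2·a0=0.6425·13.575=8.722; a1+a2=7.065 < 8.722 ≤ a1+…+a3=13.575 → R3 fires; M=10 E=6 C=4 G=9 D=9
Draw 3: a1=2.160, a2=3.915, a3=4.464, a0=10.539; τ=−ln(0.3430)/10.539=0.102 → t=0.214; u2·a0=0.7899·10.539=8.325; a1+a2=6.075 < 8.325 ≤ a1+…+a3=10.539 → R3 fires; M=10 E=5 C=3 G=10 D=9
Draw 4: a1=1.350, a2=3.915, a3=2.790, a0=8.055; τ=−ln(0.0399)/8.055=0.400 → t=0.614; u2·a0=0.4545·8.055=3.661; a1=1.350 < 3.661 ≤ a1+a2=5.265 → R2 fires; M=10 E=5 C=4 G=10 D=9
Draw 5: a1=1.800, a2=3.915, a3=3.720, a0=9.435; τ=−ln(0.1179)/9.435=0.227 → t=0.841; u2·a0=0.3866·9.435=3.648; a1=1.800 < 3.648 ≤ a1+a2=5.715 → R2 fires; M=10 E=5 C=5 G=10 D=9
Draw 6: a1=2.250, a2=3.915, a3=4.650, a0=10.815; τ=−ln(0.6300)/10.815=0.043 → t=0.884 > T=0.87: stop.
Read off M at T=0.87: 10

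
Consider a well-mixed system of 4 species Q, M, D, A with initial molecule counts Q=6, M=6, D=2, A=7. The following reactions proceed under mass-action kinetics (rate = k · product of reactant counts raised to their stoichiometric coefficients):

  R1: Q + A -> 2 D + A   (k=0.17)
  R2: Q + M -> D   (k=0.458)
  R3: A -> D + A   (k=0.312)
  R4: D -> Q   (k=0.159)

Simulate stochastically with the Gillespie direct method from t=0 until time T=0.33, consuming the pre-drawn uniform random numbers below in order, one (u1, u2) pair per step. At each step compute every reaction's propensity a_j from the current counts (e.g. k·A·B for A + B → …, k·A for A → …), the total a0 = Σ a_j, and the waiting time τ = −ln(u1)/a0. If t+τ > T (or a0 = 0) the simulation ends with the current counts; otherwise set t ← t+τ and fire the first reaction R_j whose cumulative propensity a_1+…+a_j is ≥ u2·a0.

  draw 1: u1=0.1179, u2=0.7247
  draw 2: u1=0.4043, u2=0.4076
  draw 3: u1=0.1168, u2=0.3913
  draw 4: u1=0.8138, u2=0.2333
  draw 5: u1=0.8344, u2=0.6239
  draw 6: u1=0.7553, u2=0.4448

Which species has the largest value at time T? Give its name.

Dominant species at T: D

t=0.000: Q=6 M=6 D=2 A=7
Draw 1: a1=7.140, a2=16.488, a3=2.184, a4=0.318, a0=26.130; τ=−ln(0.1179)/26.130=0.082 → t=0.082; u2·a0=0.7247·26.130=18.936; a1=7.140 < 18.936 ≤ a1+a2=23.628 → R2 fires; Q=5 M=5 D=3 A=7
Draw 2: a1=5.950, a2=11.450, a3=2.184, a4=0.477, a0=20.061; τ=−ln(0.4043)/20.061=0.045 → t=0.127; u2·a0=0.4076·20.061=8.177; a1=5.950 < 8.177 ≤ a1+a2=17.400 → R2 fires; Q=4 M=4 D=4 A=7
Draw 3: a1=4.760, a2=7.328, a3=2.184, a4=0.636, a0=14.908; τ=−ln(0.1168)/14.908=0.144 → t=0.271; u2·a0=0.3913·14.908=5.834; a1=4.760 < 5.834 ≤ a1+a2=12.088 → R2 fires; Q=3 M=3 D=5 A=7
Draw 4: a1=3.570, a2=4.122, a3=2.184, a4=0.795, a0=10.671; τ=−ln(0.8138)/10.671=0.019 → t=0.290; u2·a0=0.2333·10.671=2.490 ≤ a1=3.570 → R1 fires; Q=2 M=3 D=7 A=7
Draw 5: a1=2.380, a2=2.748, a3=2.184, a4=1.113, a0=8.425; τ=−ln(0.8344)/8.425=0.021 → t=0.312; u2·a0=0.6239·8.425=5.256; a1+a2=5.128 < 5.256 ≤ a1+…+a3=7.312 → R3 fires; Q=2 M=3 D=8 A=7
Draw 6: a1=2.380, a2=2.748, a3=2.184, a4=1.272, a0=8.584; τ=−ln(0.7553)/8.584=0.033 → t=0.344 > T=0.33: stop.
At T=0.33: Q=2 M=3 D=8 A=7; the largest is D.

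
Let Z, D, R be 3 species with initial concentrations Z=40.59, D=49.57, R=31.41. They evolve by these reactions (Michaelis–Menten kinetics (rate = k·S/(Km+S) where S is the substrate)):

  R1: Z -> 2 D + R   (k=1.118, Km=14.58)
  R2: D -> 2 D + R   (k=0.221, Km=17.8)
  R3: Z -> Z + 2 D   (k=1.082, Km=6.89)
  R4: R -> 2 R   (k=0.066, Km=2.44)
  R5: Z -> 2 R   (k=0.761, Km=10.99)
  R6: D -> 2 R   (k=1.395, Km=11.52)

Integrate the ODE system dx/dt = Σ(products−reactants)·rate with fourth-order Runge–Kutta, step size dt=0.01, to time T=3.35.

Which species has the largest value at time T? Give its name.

RK4 with dt=0.01: 335 steps to T=3.35. Trajectory (selected grid times):
t=0.00: Z=40.59 D=49.57 R=31.41
t=0.37: Z=40.06 D=50.50 R=33.08
t=0.74: Z=39.54 D=51.43 R=34.75
t=1.12: Z=39.01 D=52.38 R=36.46
t=1.49: Z=38.49 D=53.30 R=38.13
t=1.86: Z=37.97 D=54.21 R=39.81
t=2.23: Z=37.45 D=55.12 R=41.48
t=2.61: Z=36.92 D=56.05 R=43.19
t=2.98: Z=36.41 D=56.95 R=44.87
t=3.35: Z=35.90 D=57.84 R=46.54
At T=3.35: Z=35.90 D=57.84 R=46.54; the largest is D.

Dominant species at T: D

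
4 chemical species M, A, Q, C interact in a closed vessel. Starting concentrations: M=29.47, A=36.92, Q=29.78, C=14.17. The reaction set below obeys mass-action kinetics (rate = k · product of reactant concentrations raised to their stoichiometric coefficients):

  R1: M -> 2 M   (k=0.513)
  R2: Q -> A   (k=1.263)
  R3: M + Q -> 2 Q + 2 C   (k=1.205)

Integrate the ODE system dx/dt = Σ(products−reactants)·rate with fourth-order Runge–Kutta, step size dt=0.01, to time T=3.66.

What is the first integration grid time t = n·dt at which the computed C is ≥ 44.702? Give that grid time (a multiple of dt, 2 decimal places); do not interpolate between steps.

RK4 with dt=0.01: 366 steps to T=3.66. Trajectory (selected grid times):
t=0.00: M=29.47 A=36.92 Q=29.78 C=14.17
t=0.01: M=19.49 A=37.36 Q=39.44 C=34.38
t=0.02: M=11.62 A=37.91 Q=46.85 C=50.28
t=0.41: M=0.00 A=60.53 Q=35.94 C=73.71
t=0.81: M=0.00 A=74.79 Q=21.68 C=73.71
t=1.22: M=0.00 A=83.55 Q=12.92 C=73.71
t=1.63: M=0.00 A=88.77 Q=7.70 C=73.71
t=2.03: M=0.00 A=91.83 Q=4.64 C=73.71
t=2.44: M=0.00 A=93.70 Q=2.77 C=73.71
t=2.85: M=0.00 A=94.82 Q=1.65 C=73.71
t=3.25: M=0.00 A=95.48 Q=0.99 C=73.71
t=3.66: M=0.00 A=95.88 Q=0.59 C=73.71
C(0.01)=34.375 < 44.702 but C(0.02)=50.278 ≥ 44.702, so the first grid time is t=0.02.

Threshold first reached at t = 0.02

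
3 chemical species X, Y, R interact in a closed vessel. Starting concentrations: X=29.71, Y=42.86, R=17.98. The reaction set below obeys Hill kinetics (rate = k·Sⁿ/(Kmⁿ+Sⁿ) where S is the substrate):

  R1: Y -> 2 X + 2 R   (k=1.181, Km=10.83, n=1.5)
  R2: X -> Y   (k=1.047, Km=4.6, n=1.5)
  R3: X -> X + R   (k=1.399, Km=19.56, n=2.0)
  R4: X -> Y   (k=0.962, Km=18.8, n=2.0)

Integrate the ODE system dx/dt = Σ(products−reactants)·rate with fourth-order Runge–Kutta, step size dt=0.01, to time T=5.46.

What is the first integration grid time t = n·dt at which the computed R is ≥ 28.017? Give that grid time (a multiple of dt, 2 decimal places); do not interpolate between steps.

Threshold first reached at t = 3.25

RK4 with dt=0.01: 546 steps to T=5.46. Trajectory (selected grid times):
t=0.00: X=29.71 Y=42.86 R=17.98
t=0.61: X=29.97 Y=43.24 R=19.86
t=1.21: X=30.22 Y=43.62 R=21.71
t=1.82: X=30.48 Y=44.01 R=23.59
t=2.43: X=30.73 Y=44.39 R=25.48
t=3.03: X=30.98 Y=44.78 R=27.35
t=3.24: X=31.07 Y=44.91 R=28.00
t=3.25: X=31.07 Y=44.92 R=28.03
t=3.64: X=31.24 Y=45.17 R=29.25
t=4.25: X=31.49 Y=45.56 R=31.15
t=4.85: X=31.74 Y=45.94 R=33.03
t=5.46: X=31.99 Y=46.34 R=34.94
R(3.24)=28.002 < 28.017 but R(3.25)=28.033 ≥ 28.017, so the first grid time is t=3.25.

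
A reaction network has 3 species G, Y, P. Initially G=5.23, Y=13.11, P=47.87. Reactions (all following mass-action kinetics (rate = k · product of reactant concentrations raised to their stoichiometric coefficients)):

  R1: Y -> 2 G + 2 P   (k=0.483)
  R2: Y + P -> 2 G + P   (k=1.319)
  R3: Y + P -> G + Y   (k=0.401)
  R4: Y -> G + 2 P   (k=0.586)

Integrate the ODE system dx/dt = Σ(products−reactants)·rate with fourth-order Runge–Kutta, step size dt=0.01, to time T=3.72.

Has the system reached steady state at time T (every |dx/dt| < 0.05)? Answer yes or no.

RK4 with dt=0.01: 372 steps to T=3.72. Trajectory (selected grid times):
t=0.00: G=5.23 Y=13.11 P=47.87
t=0.41: G=35.24 Y=0.00 P=44.41
t=0.83: G=35.24 Y=0.00 P=44.41
t=1.24: G=35.24 Y=0.00 P=44.41
t=1.65: G=35.24 Y=0.00 P=44.41
t=2.07: G=35.24 Y=0.00 P=44.41
t=2.48: G=35.24 Y=0.00 P=44.41
t=2.89: G=35.24 Y=0.00 P=44.41
t=3.31: G=35.24 Y=0.00 P=44.41
t=3.72: G=35.24 Y=0.00 P=44.41
Rates at T: R1=0.0000, R2=0.0000, R3=0.0000, R4=0.0000
dx/dt at T (Σ net stoichiometry × rate): G=+0.0000, Y=-0.0000, P=-0.0000
Largest |dx/dt| is |+0.0000| (G) < 0.05 → steady.

Steady state at T: yes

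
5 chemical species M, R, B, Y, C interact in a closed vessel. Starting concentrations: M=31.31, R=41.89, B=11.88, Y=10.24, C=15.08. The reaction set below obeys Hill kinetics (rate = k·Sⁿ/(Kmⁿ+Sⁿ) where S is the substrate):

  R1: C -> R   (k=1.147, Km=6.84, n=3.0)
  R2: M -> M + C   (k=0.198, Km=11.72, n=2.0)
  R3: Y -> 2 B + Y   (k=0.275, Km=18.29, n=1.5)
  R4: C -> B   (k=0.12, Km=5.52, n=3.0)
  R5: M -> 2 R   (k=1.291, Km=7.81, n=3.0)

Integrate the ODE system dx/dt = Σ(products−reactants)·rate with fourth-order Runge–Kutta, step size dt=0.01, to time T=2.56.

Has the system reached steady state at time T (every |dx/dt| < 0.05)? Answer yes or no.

Steady state at T: no

RK4 with dt=0.01: 256 steps to T=2.56. Trajectory (selected grid times):
t=0.00: M=31.31 R=41.89 B=11.88 Y=10.24 C=15.08
t=0.28: M=30.95 R=42.89 B=11.96 Y=10.24 C=14.80
t=0.57: M=30.59 R=43.93 B=12.04 Y=10.24 C=14.52
t=0.85: M=30.23 R=44.93 B=12.11 Y=10.24 C=14.25
t=1.14: M=29.86 R=45.97 B=12.19 Y=10.24 C=13.96
t=1.42: M=29.51 R=46.97 B=12.27 Y=10.24 C=13.69
t=1.71: M=29.14 R=47.99 B=12.35 Y=10.24 C=13.42
t=1.99: M=28.79 R=48.99 B=12.43 Y=10.24 C=13.15
t=2.28: M=28.42 R=50.01 B=12.51 Y=10.24 C=12.88
t=2.56: M=28.06 R=51.00 B=12.58 Y=10.24 C=12.61
Rates at T: R1=0.9893, R2=0.1686, R3=0.0812, R4=0.1107, R5=1.2638
dx/dt at T (Σ net stoichiometry × rate): M=-1.2638, R=+3.5168, B=+0.2731, Y=+0.0000, C=-0.9314
Largest |dx/dt| is |+3.5168| (R) ≥ 0.05 → not steady.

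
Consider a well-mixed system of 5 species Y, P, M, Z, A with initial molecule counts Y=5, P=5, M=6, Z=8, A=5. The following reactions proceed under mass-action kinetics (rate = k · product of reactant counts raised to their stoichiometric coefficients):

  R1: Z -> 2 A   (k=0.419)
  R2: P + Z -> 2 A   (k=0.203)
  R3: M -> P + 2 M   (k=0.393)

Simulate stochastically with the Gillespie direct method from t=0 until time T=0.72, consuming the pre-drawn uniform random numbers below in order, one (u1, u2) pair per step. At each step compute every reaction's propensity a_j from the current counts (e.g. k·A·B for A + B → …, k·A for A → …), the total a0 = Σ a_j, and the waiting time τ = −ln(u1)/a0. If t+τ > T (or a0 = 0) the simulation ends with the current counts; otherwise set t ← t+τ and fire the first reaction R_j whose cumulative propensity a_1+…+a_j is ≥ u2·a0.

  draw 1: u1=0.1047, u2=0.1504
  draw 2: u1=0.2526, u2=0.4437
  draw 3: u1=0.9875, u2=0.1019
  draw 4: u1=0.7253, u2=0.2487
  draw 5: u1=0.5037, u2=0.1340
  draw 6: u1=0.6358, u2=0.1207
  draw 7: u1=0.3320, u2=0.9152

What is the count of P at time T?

t=0.000: Y=5 P=5 M=6 Z=8 A=5
Draw 1: a1=3.352, a2=8.120, a3=2.358, a0=13.830; τ=−ln(0.1047)/13.830=0.163 → t=0.163; u2·a0=0.1504·13.830=2.080 ≤ a1=3.352 → R1 fires; Y=5 P=5 M=6 Z=7 A=7
Draw 2: a1=2.933, a2=7.105, a3=2.358, a0=12.396; τ=−ln(0.2526)/12.396=0.111 → t=0.274; u2·a0=0.4437·12.396=5.500; a1=2.933 < 5.500 ≤ a1+a2=10.038 → R2 fires; Y=5 P=4 M=6 Z=6 A=9
Draw 3: a1=2.514, a2=4.872, a3=2.358, a0=9.744; τ=−ln(0.9875)/9.744=0.001 → t=0.275; u2·a0=0.1019·9.744=0.993 ≤ a1=2.514 → R1 fires; Y=5 P=4 M=6 Z=5 A=11
Draw 4: a1=2.095, a2=4.060, a3=2.358, a0=8.513; τ=−ln(0.7253)/8.513=0.038 → t=0.313; u2·a0=0.2487·8.513=2.117; a1=2.095 < 2.117 ≤ a1+a2=6.155 → R2 fires; Y=5 P=3 M=6 Z=4 A=13
Draw 5: a1=1.676, a2=2.436, a3=2.358, a0=6.470; τ=−ln(0.5037)/6.470=0.106 → t=0.419; u2·a0=0.1340·6.470=0.867 ≤ a1=1.676 → R1 fires; Y=5 P=3 M=6 Z=3 A=15
Draw 6: a1=1.257, a2=1.827, a3=2.358, a0=5.442; τ=−ln(0.6358)/5.442=0.083 → t=0.502; u2·a0=0.1207·5.442=0.657 ≤ a1=1.257 → R1 fires; Y=5 P=3 M=6 Z=2 A=17
Draw 7: a1=0.838, a2=1.218, a3=2.358, a0=4.414; τ=−ln(0.3320)/4.414=0.250 → t=0.752 > T=0.72: stop.
Read off P at T=0.72: 3

P at T = 3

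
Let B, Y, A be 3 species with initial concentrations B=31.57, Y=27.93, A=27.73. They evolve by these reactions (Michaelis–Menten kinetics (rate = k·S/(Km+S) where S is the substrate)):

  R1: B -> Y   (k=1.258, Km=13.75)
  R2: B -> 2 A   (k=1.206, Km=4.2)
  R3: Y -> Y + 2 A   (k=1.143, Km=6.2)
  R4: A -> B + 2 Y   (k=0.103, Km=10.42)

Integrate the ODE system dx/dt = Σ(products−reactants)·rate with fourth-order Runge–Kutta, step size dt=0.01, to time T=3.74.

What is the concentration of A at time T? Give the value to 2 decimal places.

RK4 with dt=0.01: 374 steps to T=3.74. Trajectory (selected grid times):
t=0.00: B=31.57 Y=27.93 A=27.73
t=0.42: B=30.79 Y=28.36 A=29.38
t=0.83: B=30.03 Y=28.78 A=30.99
t=1.25: B=29.26 Y=29.20 A=32.63
t=1.66: B=28.51 Y=29.62 A=34.24
t=2.08: B=27.75 Y=30.04 A=35.88
t=2.49: B=27.01 Y=30.45 A=37.48
t=2.91: B=26.26 Y=30.87 A=39.12
t=3.32: B=25.53 Y=31.27 A=40.72
t=3.74: B=24.79 Y=31.68 A=42.36
Read off A at T=3.74: 42.36

A at T = 42.36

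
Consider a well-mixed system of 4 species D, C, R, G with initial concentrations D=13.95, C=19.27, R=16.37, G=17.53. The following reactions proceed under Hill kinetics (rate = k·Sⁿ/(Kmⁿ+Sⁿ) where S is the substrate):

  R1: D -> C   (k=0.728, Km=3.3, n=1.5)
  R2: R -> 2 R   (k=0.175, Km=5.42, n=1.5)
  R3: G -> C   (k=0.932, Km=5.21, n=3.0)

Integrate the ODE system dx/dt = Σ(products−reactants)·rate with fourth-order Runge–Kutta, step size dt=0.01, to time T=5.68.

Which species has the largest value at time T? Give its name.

Dominant species at T: C

RK4 with dt=0.01: 568 steps to T=5.68. Trajectory (selected grid times):
t=0.00: D=13.95 C=19.27 R=16.37 G=17.53
t=0.63: D=13.54 C=20.25 R=16.46 G=16.96
t=1.26: D=13.13 C=21.23 R=16.56 G=16.39
t=1.89: D=12.73 C=22.20 R=16.65 G=15.82
t=2.52: D=12.32 C=23.17 R=16.74 G=15.26
t=3.16: D=11.91 C=24.15 R=16.84 G=14.68
t=3.79: D=11.51 C=25.11 R=16.93 G=14.12
t=4.42: D=11.12 C=26.07 R=17.02 G=13.56
t=5.05: D=10.72 C=27.01 R=17.12 G=13.01
t=5.68: D=10.33 C=27.95 R=17.21 G=12.46
At T=5.68: D=10.33 C=27.95 R=17.21 G=12.46; the largest is C.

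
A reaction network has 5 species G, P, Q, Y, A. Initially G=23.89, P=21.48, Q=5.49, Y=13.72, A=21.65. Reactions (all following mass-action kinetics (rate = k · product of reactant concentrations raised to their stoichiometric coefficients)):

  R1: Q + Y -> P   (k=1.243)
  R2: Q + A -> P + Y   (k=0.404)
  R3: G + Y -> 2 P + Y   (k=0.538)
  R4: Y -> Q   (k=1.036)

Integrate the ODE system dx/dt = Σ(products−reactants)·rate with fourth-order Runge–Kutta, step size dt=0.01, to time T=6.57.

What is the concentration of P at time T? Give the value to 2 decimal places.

RK4 with dt=0.01: 657 steps to T=6.57. Trajectory (selected grid times):
t=0.00: G=23.89 P=21.48 Q=5.49 Y=13.72 A=21.65
t=0.73: G=0.99 P=78.48 Q=0.41 Y=5.19 A=17.25
t=1.46: G=0.22 P=82.99 Q=0.31 Y=2.79 A=15.53
t=2.19: G=0.09 P=85.00 Q=0.24 Y=1.76 A=14.33
t=2.92: G=0.05 P=86.24 Q=0.19 Y=1.23 A=13.46
t=3.65: G=0.03 P=87.11 Q=0.16 Y=0.93 A=12.79
t=4.38: G=0.02 P=87.78 Q=0.13 Y=0.73 A=12.25
t=5.11: G=0.02 P=88.31 Q=0.12 Y=0.60 A=11.81
t=5.84: G=0.02 P=88.75 Q=0.10 Y=0.50 A=11.43
t=6.57: G=0.01 P=89.12 Q=0.09 Y=0.43 A=11.11
Read off P at T=6.57: 89.12

P at T = 89.12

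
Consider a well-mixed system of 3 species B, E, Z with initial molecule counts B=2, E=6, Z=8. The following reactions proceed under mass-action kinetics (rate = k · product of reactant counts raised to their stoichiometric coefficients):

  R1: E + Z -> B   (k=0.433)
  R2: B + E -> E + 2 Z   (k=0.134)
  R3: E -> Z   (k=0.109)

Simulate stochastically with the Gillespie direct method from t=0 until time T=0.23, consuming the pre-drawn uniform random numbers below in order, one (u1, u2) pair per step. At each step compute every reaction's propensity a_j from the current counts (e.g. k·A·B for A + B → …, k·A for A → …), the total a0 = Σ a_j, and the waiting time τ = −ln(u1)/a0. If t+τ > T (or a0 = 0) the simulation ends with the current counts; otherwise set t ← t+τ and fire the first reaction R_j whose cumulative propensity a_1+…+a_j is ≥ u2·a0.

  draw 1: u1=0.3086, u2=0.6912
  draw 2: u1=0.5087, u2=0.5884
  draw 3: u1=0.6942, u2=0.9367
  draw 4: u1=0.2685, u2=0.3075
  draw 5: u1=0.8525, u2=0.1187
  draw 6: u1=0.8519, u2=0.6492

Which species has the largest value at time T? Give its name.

t=0.000: B=2 E=6 Z=8
Draw 1: a1=20.784, a2=1.608, a3=0.654, a0=23.046; τ=−ln(0.3086)/23.046=0.051 → t=0.051; u2·a0=0.6912·23.046=15.929 ≤ a1=20.784 → R1 fires; B=3 E=5 Z=7
Draw 2: a1=15.155, a2=2.010, a3=0.545, a0=17.710; τ=−ln(0.5087)/17.710=0.038 → t=0.089; u2·a0=0.5884·17.710=10.421 ≤ a1=15.155 → R1 fires; B=4 E=4 Z=6
Draw 3: a1=10.392, a2=2.144, a3=0.436, a0=12.972; τ=−ln(0.6942)/12.972=0.028 → t=0.117; u2·a0=0.9367·12.972=12.151; a1=10.392 < 12.151 ≤ a1+a2=12.536 → R2 fires; B=3 E=4 Z=8
Draw 4: a1=13.856, a2=1.608, a3=0.436, a0=15.900; τ=−ln(0.2685)/15.900=0.083 → t=0.200; u2·a0=0.3075·15.900=4.889 ≤ a1=13.856 → R1 fires; B=4 E=3 Z=7
Draw 5: a1=9.093, a2=1.608, a3=0.327, a0=11.028; τ=−ln(0.8525)/11.028=0.014 → t=0.214; u2·a0=0.1187·11.028=1.309 ≤ a1=9.093 → R1 fires; B=5 E=2 Z=6
Draw 6: a1=5.196, a2=1.340, a3=0.218, a0=6.754; τ=−ln(0.8519)/6.754=0.024 → t=0.238 > T=0.23: stop.
At T=0.23: B=5 E=2 Z=6; the largest is Z.

Dominant species at T: Z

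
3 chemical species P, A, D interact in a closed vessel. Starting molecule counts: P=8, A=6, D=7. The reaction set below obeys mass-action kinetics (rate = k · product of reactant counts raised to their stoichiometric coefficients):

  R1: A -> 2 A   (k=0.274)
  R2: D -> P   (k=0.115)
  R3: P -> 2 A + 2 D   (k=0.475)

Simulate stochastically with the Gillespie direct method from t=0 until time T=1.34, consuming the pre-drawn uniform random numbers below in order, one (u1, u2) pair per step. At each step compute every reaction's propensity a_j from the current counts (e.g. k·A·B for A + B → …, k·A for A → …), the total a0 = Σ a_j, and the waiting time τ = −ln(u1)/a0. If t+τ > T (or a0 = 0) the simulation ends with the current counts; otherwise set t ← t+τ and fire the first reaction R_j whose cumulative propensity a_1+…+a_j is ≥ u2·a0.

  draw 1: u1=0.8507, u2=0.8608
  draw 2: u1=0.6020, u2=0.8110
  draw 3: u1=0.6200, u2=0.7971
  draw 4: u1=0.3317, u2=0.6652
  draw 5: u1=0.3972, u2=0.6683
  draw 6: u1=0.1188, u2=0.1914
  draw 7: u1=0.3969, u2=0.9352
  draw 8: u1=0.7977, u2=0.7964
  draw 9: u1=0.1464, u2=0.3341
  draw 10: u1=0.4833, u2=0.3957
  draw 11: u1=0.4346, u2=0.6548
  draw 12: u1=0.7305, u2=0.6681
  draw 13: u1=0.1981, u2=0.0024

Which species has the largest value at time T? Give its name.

Dominant species at T: A

t=0.000: P=8 A=6 D=7
Draw 1: a1=1.644, a2=0.805, a3=3.800, a0=6.249; τ=−ln(0.8507)/6.249=0.026 → t=0.026; u2·a0=0.8608·6.249=5.379; a1+a2=2.449 < 5.379 ≤ a1+…+a3=6.249 → R3 fires; P=7 A=8 D=9
Draw 2: a1=2.192, a2=1.035, a3=3.325, a0=6.552; τ=−ln(0.6020)/6.552=0.077 → t=0.103; u2·a0=0.8110·6.552=5.314; a1+a2=3.227 < 5.314 ≤ a1+…+a3=6.552 → R3 fires; P=6 A=10 D=11
Draw 3: a1=2.740, a2=1.265, a3=2.850, a0=6.855; τ=−ln(0.6200)/6.855=0.070 → t=0.173; u2·a0=0.7971·6.855=5.464; a1+a2=4.005 < 5.464 ≤ a1+…+a3=6.855 → R3 fires; P=5 A=12 D=13
Draw 4: a1=3.288, a2=1.495, a3=2.375, a0=7.158; τ=−ln(0.3317)/7.158=0.154 → t=0.327; u2·a0=0.6652·7.158=4.762; a1=3.288 < 4.762 ≤ a1+a2=4.783 → R2 fires; P=6 A=12 D=12
Draw 5: a1=3.288, a2=1.380, a3=2.850, a0=7.518; τ=−ln(0.3972)/7.518=0.123 → t=0.450; u2·a0=0.6683·7.518=5.024; a1+a2=4.668 < 5.024 ≤ a1+…+a3=7.518 → R3 fires; P=5 A=14 D=14
Draw 6: a1=3.836, a2=1.610, a3=2.375, a0=7.821; τ=−ln(0.1188)/7.821=0.272 → t=0.722; u2·a0=0.1914·7.821=1.497 ≤ a1=3.836 → R1 fires; P=5 A=15 D=14
Draw 7: a1=4.110, a2=1.610, a3=2.375, a0=8.095; τ=−ln(0.3969)/8.095=0.114 → t=0.837; u2·a0=0.9352·8.095=7.570; a1+a2=5.720 < 7.570 ≤ a1+…+a3=8.095 → R3 fires; P=4 A=17 D=16
Draw 8: a1=4.658, a2=1.840, a3=1.900, a0=8.398; τ=−ln(0.7977)/8.398=0.027 → t=0.863; u2·a0=0.7964·8.398=6.688; a1+a2=6.498 < 6.688 ≤ a1+…+a3=8.398 → R3 fires; P=3 A=19 D=18
Draw 9: a1=5.206, a2=2.070, a3=1.425, a0=8.701; τ=−ln(0.1464)/8.701=0.221 → t=1.084; u2·a0=0.3341·8.701=2.907 ≤ a1=5.206 → R1 fires; P=3 A=20 D=18
Draw 10: a1=5.480, a2=2.070, a3=1.425, a0=8.975; τ=−ln(0.4833)/8.975=0.081 → t=1.165; u2·a0=0.3957·8.975=3.551 ≤ a1=5.480 → R1 fires; P=3 A=21 D=18
Draw 11: a1=5.754, a2=2.070, a3=1.425, a0=9.249; τ=−ln(0.4346)/9.249=0.090 → t=1.255; u2·a0=0.6548·9.249=6.056; a1=5.754 < 6.056 ≤ a1+a2=7.824 → R2 fires; P=4 A=21 D=17
Draw 12: a1=5.754, a2=1.955, a3=1.900, a0=9.609; τ=−ln(0.7305)/9.609=0.033 → t=1.288; u2·a0=0.6681·9.609=6.420; a1=5.754 < 6.420 ≤ a1+a2=7.709 → R2 fires; P=5 A=21 D=16
Draw 13: a1=5.754, a2=1.840, a3=2.375, a0=9.969; τ=−ln(0.1981)/9.969=0.162 → t=1.451 > T=1.34: stop.
At T=1.34: P=5 A=21 D=16; the largest is A.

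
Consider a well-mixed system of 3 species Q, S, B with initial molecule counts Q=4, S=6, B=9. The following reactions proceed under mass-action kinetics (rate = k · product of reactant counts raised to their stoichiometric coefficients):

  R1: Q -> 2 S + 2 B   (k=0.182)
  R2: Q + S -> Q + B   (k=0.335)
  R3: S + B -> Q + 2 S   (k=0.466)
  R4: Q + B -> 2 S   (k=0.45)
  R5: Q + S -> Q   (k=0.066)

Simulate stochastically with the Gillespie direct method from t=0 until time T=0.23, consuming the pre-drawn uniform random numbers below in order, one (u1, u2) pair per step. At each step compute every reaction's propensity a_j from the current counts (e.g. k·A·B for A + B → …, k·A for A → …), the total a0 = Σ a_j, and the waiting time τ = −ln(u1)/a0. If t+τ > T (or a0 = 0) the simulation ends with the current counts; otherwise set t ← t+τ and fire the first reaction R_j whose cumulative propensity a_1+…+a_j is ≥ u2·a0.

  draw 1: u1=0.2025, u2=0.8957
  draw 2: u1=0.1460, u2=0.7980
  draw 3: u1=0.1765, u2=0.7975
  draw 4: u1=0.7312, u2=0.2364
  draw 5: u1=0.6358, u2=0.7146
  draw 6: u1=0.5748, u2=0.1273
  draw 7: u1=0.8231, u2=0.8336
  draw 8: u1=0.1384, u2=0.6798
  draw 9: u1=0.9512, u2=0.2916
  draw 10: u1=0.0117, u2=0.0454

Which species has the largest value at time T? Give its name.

Dominant species at T: S

t=0.000: Q=4 S=6 B=9
Draw 1: a1=0.728, a2=8.040, a3=25.164, a4=16.200, a5=1.584, a0=51.716; τ=−ln(0.2025)/51.716=0.031 → t=0.031; u2·a0=0.8957·51.716=46.322; a1+…+a3=33.932 < 46.322 ≤ a1+…+a4=50.132 → R4 fires; Q=3 S=8 B=8
Draw 2: a1=0.546, a2=8.040, a3=29.824, a4=10.800, a5=1.584, a0=50.794; τ=−ln(0.1460)/50.794=0.038 → t=0.069; u2·a0=0.7980·50.794=40.534; a1+…+a3=38.410 < 40.534 ≤ a1+…+a4=49.210 → R4 fires; Q=2 S=10 B=7
Draw 3: a1=0.364, a2=6.700, a3=32.620, a4=6.300, a5=1.320, a0=47.304; τ=−ln(0.1765)/47.304=0.037 → t=0.105; u2·a0=0.7975·47.304=37.725; a1+a2=7.064 < 37.725 ≤ a1+…+a3=39.684 → R3 fires; Q=3 S=11 B=6
Draw 4: a1=0.546, a2=11.055, a3=30.756, a4=8.100, a5=2.178, a0=52.635; τ=−ln(0.7312)/52.635=0.006 → t=0.111; u2·a0=0.2364·52.635=12.443; a1+a2=11.601 < 12.443 ≤ a1+…+a3=42.357 → R3 fires; Q=4 S=12 B=5
Draw 5: a1=0.728, a2=16.080, a3=27.960, a4=9.000, a5=3.168, a0=56.936; τ=−ln(0.6358)/56.936=0.008 → t=0.119; u2·a0=0.7146·56.936=40.686; a1+a2=16.808 < 40.686 ≤ a1+…+a3=44.768 → R3 fires; Q=5 S=13 B=4
Draw 6: a1=0.910, a2=21.775, a3=24.232, a4=9.000, a5=4.290, a0=60.207; τ=−ln(0.5748)/60.207=0.009 → t=0.129; u2·a0=0.1273·60.207=7.664; a1=0.910 < 7.664 ≤ a1+a2=22.685 → R2 fires; Q=5 S=12 B=5
Draw 7: a1=0.910, a2=20.100, a3=27.960, a4=11.250, a5=3.960, a0=64.180; τ=−ln(0.8231)/64.180=0.003 → t=0.132; u2·a0=0.8336·64.180=53.500; a1+…+a3=48.970 < 53.500 ≤ a1+…+a4=60.220 → R4 fires; Q=4 S=14 B=4
Draw 8: a1=0.728, a2=18.760, a3=26.096, a4=7.200, a5=3.696, a0=56.480; τ=−ln(0.1384)/56.480=0.035 → t=0.167; u2·a0=0.6798·56.480=38.395; a1+a2=19.488 < 38.395 ≤ a1+…+a3=45.584 → R3 fires; Q=5 S=15 B=3
Draw 9: a1=0.910, a2=25.125, a3=20.970, a4=6.750, a5=4.950, a0=58.705; τ=−ln(0.9512)/58.705=0.001 → t=0.167; u2·a0=0.2916·58.705=17.118; a1=0.910 < 17.118 ≤ a1+a2=26.035 → R2 fires; Q=5 S=14 B=4
Draw 10: a1=0.910, a2=23.450, a3=26.096, a4=9.000, a5=4.620, a0=64.076; τ=−ln(0.0117)/64.076=0.069 → t=0.237 > T=0.23: stop.
At T=0.23: Q=5 S=14 B=4; the largest is S.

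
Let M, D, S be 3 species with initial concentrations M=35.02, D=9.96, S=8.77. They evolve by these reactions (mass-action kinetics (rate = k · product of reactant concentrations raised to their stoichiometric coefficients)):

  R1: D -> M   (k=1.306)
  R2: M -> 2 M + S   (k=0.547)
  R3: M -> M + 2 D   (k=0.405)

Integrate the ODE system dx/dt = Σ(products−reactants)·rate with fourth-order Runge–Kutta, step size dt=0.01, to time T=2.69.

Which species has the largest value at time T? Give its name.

Dominant species at T: M

RK4 with dt=0.01: 269 steps to T=2.69. Trajectory (selected grid times):
t=0.00: M=35.02 D=9.96 S=8.77
t=0.30: M=46.51 D=14.94 S=15.41
t=0.60: M=62.38 D=21.06 S=24.27
t=0.90: M=84.03 D=28.98 S=36.19
t=1.20: M=113.43 D=39.48 S=52.27
t=1.49: M=151.70 D=53.01 S=73.15
t=1.79: M=205.01 D=71.76 S=102.20
t=2.09: M=277.09 D=97.07 S=141.46
t=2.39: M=374.55 D=131.26 S=194.53
t=2.69: M=506.31 D=177.45 S=266.26
At T=2.69: M=506.31 D=177.45 S=266.26; the largest is M.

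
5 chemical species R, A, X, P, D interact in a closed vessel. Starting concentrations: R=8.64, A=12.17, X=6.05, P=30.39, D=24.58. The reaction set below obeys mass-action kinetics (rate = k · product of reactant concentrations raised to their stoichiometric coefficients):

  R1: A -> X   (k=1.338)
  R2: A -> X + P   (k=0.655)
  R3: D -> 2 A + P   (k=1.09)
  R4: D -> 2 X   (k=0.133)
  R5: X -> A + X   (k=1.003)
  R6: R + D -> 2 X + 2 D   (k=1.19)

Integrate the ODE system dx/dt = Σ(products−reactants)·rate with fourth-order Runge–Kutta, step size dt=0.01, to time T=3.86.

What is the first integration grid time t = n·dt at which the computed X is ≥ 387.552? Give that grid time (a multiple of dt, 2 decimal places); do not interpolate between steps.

Threshold first reached at t = 2.81

RK4 with dt=0.01: 386 steps to T=3.86. Trajectory (selected grid times):
t=0.00: R=8.64 A=12.17 X=6.05 P=30.39 D=24.58
t=0.43: R=0.00 A=30.56 X=45.51 P=48.65 D=19.83
t=0.86: R=0.00 A=40.69 X=77.95 P=65.97 D=11.72
t=1.29: R=0.00 A=51.84 X=118.40 P=83.19 D=6.93
t=1.72: R=0.00 A=67.75 X=169.84 P=102.42 D=4.09
t=2.14: R=0.00 A=89.97 X=235.67 P=125.40 D=2.45
t=2.57: R=0.00 A=121.87 X=325.90 P=155.88 D=1.45
t=2.80: R=0.00 A=143.77 X=386.71 P=176.15 D=1.09
t=2.81: R=0.00 A=144.81 X=389.59 P=177.11 D=1.08
t=3.00: R=0.00 A=166.15 X=448.42 P=196.63 D=0.86
t=3.43: R=0.00 A=227.20 X=615.66 P=251.88 D=0.51
t=3.86: R=0.00 A=311.10 X=844.46 P=327.24 D=0.30
X(2.80)=386.714 < 387.552 but X(2.81)=389.592 ≥ 387.552, so the first grid time is t=2.81.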